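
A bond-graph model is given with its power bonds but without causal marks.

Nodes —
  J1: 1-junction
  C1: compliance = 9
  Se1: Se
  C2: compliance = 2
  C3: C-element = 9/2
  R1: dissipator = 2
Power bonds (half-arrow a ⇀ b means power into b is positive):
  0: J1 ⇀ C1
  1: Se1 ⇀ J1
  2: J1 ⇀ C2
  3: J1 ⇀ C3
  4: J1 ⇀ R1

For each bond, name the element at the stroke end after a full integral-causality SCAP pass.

#1 |J1  (Se1 fixes effort; stroke away)
#0 |J1  (prefer integral on C1)
#2 |J1  (C2 integral (e out))
#3 |J1  (C3 integral (e out))
#4 |R1  (only one flow-in slot at J1)

β0 →J1
β1 →J1
β2 →J1
β3 →J1
β4 →R1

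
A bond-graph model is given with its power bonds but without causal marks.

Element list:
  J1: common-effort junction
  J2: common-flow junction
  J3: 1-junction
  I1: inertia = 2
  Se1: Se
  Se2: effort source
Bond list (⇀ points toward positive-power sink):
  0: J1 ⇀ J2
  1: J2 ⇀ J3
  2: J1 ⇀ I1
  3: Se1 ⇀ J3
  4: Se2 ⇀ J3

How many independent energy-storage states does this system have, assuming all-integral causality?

1  (I1 all integral)

bond 3 stroke at J3  (Se1: effort source, stroke at far end)
bond 4 stroke at J3  (Se2: effort source, stroke at far end)
bond 1 stroke at J2  (J3: last free bond brings flow in)
bond 0 stroke at J1  (J2 needs exactly one f-in)
bond 2 stroke at I1  (J1: bond 0 brought effort, rest push out)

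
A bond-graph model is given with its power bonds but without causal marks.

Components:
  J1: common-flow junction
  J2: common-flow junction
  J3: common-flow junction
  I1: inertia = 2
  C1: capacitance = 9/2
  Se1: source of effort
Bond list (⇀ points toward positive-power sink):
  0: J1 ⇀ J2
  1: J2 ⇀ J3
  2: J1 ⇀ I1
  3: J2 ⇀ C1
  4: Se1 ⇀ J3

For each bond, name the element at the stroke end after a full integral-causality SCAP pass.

bond 4 stroke→J3  (source Se1 imposes e)
bond 1 stroke→J2  (J3: last free bond brings flow in)
bond 2 stroke→I1  (I1 integral (f out))
bond 0 stroke→J1  (J1 flow already set via bond 2)
bond 3 stroke→J2  (1-jn J2 has f-setter on 0)

#0 →J1
#1 →J2
#2 →I1
#3 →J2
#4 →J3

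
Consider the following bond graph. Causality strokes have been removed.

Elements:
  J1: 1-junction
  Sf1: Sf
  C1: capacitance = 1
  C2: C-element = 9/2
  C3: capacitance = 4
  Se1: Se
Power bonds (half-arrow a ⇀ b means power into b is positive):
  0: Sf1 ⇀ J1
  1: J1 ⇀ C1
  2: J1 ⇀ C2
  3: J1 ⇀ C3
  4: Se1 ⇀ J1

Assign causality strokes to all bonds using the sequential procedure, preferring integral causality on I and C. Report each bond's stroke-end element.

b0 stroke at Sf1
b1 stroke at J1
b2 stroke at J1
b3 stroke at J1
b4 stroke at J1

#0 |Sf1  (source Sf1 imposes f)
#4 |J1  (Se1: effort source, stroke at far end)
#1 |J1  (J1 flow already set via bond 0)
#2 |J1  (1-jn J1 has f-setter on 0)
#3 |J1  (1-jn J1 has f-setter on 0)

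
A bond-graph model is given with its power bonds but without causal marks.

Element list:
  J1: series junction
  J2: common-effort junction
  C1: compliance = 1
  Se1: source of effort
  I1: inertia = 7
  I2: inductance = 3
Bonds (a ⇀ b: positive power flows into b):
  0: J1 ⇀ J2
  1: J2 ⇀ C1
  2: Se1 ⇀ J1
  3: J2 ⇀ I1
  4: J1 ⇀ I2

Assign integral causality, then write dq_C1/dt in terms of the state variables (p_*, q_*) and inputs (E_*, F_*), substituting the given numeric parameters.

bond 2 →J1  (Se1 (Se) sets effort on bond)
bond 1 →J2  (C1 integral (e out))
bond 0 →J1  (0-jn J2 has e-setter on 1)
bond 3 →I1  (J2: bond 1 brought effort, rest push out)
bond 4 →I2  (closing 1-jn rule on J1)

dq_C1/dt = -p_I1/7 + p_I2/3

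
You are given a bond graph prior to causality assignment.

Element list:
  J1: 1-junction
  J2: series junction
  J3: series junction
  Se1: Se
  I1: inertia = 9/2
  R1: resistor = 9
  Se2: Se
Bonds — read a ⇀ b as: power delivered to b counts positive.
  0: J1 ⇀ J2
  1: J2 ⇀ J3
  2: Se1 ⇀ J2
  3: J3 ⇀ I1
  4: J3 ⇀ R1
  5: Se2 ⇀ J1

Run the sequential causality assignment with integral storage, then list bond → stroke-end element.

b2 stroke at J2  (source Se1 imposes e)
b5 stroke at J1  (Se2 fixes effort; stroke away)
b0 stroke at J2  (closing 1-jn rule on J1)
b1 stroke at J3  (J2: last free bond brings flow in)
b3 stroke at I1  (prefer integral on I1)
b4 stroke at J3  (J3 flow already set via bond 3)

b0 |J2
b1 |J3
b2 |J2
b3 |I1
b4 |J3
b5 |J1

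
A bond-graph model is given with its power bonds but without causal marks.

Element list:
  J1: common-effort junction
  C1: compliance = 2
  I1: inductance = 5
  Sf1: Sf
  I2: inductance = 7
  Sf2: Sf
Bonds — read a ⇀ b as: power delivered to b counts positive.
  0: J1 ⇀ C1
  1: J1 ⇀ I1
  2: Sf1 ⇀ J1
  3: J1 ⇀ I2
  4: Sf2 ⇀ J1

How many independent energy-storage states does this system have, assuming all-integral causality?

b2 →Sf1  (Sf1 (Sf) sets flow on bond)
b4 →Sf2  (Sf2 fixes flow; stroke at Sf2)
b0 →J1  (C1 outputs effort q/C1)
b1 →I1  (J1 effort already set via bond 0)
b3 →I2  (common-e at J1 fixed by 0)

3  (C1, I1, I2 all integral)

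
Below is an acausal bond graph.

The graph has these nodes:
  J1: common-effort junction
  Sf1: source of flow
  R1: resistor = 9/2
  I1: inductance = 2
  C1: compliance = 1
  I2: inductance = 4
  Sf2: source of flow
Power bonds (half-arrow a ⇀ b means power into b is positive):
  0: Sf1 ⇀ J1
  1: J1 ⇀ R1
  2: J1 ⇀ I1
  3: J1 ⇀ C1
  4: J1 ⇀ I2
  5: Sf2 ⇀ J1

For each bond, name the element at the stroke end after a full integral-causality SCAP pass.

β0 stroke at Sf1  (Sf1 (Sf) sets flow on bond)
β5 stroke at Sf2  (source Sf2 imposes f)
β2 stroke at I1  (I1 integral (f out))
β3 stroke at J1  (C1 outputs effort q/C1)
β1 stroke at R1  (0-jn J1 has e-setter on 3)
β4 stroke at I2  (J1 effort already set via bond 3)

b0 stroke→Sf1
b1 stroke→R1
b2 stroke→I1
b3 stroke→J1
b4 stroke→I2
b5 stroke→Sf2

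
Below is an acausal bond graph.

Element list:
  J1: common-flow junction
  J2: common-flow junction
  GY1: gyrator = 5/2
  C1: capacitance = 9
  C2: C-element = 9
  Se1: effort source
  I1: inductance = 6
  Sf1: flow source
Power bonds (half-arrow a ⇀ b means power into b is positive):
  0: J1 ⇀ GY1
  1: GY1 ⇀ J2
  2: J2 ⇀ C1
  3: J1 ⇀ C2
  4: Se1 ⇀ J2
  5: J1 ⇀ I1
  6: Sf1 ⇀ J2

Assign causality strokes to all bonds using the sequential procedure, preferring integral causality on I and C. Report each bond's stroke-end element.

#0 →J1
#1 →J2
#2 →J2
#3 →J1
#4 →J2
#5 →I1
#6 →Sf1

#4 →J2  (Se1 fixes effort; stroke away)
#6 →Sf1  (source Sf1 imposes f)
#1 →J2  (1-jn J2 has f-setter on 6)
#2 →J2  (common-f at J2 fixed by 6)
#0 →J1  (GY1: gyrator matches bond 1)
#3 →J1  (C2 integral (e out))
#5 →I1  (J1 needs exactly one f-in)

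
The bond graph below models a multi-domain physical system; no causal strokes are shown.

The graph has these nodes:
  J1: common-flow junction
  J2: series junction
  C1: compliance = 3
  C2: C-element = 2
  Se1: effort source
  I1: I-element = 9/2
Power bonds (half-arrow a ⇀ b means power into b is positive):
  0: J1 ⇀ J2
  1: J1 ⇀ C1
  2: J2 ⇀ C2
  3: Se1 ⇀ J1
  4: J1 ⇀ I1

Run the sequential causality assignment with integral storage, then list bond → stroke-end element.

bond 3 |J1  (source Se1 imposes e)
bond 1 |J1  (prefer integral on C1)
bond 2 |J2  (C2: C, integral causality)
bond 0 |J1  (J2 needs exactly one f-in)
bond 4 |I1  (closing 1-jn rule on J1)

β0 stroke at J1
β1 stroke at J1
β2 stroke at J2
β3 stroke at J1
β4 stroke at I1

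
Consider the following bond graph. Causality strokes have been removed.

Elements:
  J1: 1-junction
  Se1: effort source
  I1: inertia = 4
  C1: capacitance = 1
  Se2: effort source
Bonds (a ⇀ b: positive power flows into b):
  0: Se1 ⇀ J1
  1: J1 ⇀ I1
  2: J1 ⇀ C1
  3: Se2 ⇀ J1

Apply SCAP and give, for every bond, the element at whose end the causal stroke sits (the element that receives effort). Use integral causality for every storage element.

β0 stroke→J1
β1 stroke→I1
β2 stroke→J1
β3 stroke→J1

β0 |J1  (source Se1 imposes e)
β3 |J1  (Se2: effort source, stroke at far end)
β1 |I1  (I1 integral (f out))
β2 |J1  (1-jn J1 has f-setter on 1)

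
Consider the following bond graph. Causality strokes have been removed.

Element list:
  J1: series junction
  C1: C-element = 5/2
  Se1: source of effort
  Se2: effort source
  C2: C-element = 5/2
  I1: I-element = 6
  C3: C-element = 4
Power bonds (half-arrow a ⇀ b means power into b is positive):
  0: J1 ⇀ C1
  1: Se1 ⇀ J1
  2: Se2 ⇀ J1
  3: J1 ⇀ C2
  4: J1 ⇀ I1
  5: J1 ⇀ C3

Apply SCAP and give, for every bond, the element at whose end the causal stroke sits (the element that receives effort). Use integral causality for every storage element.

β0 |J1
β1 |J1
β2 |J1
β3 |J1
β4 |I1
β5 |J1

bond 1 stroke→J1  (source Se1 imposes e)
bond 2 stroke→J1  (Se2 fixes effort; stroke away)
bond 0 stroke→J1  (C1 integral (e out))
bond 3 stroke→J1  (prefer integral on C2)
bond 4 stroke→I1  (I1: I, integral causality)
bond 5 stroke→J1  (J1 flow already set via bond 4)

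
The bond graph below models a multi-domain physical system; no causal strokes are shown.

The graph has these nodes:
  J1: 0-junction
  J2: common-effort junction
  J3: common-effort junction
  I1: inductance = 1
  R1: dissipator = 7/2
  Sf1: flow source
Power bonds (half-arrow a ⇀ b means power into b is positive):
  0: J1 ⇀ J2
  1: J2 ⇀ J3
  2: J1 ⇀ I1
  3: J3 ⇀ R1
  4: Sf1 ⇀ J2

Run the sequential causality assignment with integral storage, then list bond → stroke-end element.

#4 |Sf1  (Sf1 fixes flow; stroke at Sf1)
#2 |I1  (prefer integral on I1)
#0 |J1  (only one effort-in slot at J1)
#1 |J2  (only one effort-in slot at J2)
#3 |J3  (only one effort-in slot at J3)

#0 stroke→J1
#1 stroke→J2
#2 stroke→I1
#3 stroke→J3
#4 stroke→Sf1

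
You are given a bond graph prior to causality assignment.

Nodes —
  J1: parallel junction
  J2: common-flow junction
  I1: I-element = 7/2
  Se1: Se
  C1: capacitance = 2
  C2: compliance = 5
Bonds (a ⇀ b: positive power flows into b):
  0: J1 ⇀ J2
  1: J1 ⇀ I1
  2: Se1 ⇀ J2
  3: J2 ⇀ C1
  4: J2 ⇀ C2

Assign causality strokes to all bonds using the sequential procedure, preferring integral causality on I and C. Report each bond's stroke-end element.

bond 2 →J2  (Se1 (Se) sets effort on bond)
bond 1 →I1  (I1 integral (f out))
bond 0 →J1  (J1: last free bond brings effort in)
bond 3 →J2  (J2 flow already set via bond 0)
bond 4 →J2  (1-jn J2 has f-setter on 0)

bond 0 stroke at J1
bond 1 stroke at I1
bond 2 stroke at J2
bond 3 stroke at J2
bond 4 stroke at J2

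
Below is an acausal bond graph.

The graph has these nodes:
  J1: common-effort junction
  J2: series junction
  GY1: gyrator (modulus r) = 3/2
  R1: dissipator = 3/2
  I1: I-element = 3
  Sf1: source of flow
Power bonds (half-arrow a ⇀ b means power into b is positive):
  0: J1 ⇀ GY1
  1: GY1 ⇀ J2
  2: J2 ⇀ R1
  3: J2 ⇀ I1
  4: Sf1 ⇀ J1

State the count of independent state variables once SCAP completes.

1  (I1 all integral)

#4 |Sf1  (Sf1 fixes flow; stroke at Sf1)
#0 |J1  (closing 0-jn rule on J1)
#1 |J2  (GY GY1: same side as bond 0)
#3 |I1  (prefer integral on I1)
#2 |J2  (common-f at J2 fixed by 3)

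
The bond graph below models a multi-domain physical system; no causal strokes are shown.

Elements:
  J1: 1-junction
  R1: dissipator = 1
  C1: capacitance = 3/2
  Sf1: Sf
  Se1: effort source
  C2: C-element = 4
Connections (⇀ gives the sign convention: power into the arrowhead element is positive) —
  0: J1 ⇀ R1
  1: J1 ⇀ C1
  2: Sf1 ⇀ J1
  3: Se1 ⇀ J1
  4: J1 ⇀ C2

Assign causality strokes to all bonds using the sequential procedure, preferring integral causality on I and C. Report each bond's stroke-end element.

β0 stroke at J1
β1 stroke at J1
β2 stroke at Sf1
β3 stroke at J1
β4 stroke at J1

β2 |Sf1  (Sf1: flow source, stroke at near end)
β3 |J1  (Se1 fixes effort; stroke away)
β0 |J1  (1-jn J1 has f-setter on 2)
β1 |J1  (J1: bond 2 brought flow, rest push out)
β4 |J1  (common-f at J1 fixed by 2)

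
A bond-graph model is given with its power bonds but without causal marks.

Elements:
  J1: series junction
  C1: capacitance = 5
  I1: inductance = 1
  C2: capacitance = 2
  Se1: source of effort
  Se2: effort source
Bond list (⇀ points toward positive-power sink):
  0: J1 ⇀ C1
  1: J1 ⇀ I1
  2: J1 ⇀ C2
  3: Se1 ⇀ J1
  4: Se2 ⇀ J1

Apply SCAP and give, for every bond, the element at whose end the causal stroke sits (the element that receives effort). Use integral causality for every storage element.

bond 0 stroke→J1
bond 1 stroke→I1
bond 2 stroke→J1
bond 3 stroke→J1
bond 4 stroke→J1

bond 3 |J1  (source Se1 imposes e)
bond 4 |J1  (Se2: effort source, stroke at far end)
bond 0 |J1  (prefer integral on C1)
bond 1 |I1  (I1 outputs flow p/I1)
bond 2 |J1  (J1 flow already set via bond 1)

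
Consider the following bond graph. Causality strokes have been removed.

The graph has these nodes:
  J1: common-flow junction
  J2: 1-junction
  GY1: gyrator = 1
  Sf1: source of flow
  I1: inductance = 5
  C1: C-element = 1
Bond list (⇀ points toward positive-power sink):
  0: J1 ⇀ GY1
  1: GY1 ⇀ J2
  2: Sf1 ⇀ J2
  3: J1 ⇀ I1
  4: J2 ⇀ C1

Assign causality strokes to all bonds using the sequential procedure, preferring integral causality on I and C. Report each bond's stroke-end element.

b0 stroke at J1
b1 stroke at J2
b2 stroke at Sf1
b3 stroke at I1
b4 stroke at J2

b2 stroke→Sf1  (source Sf1 imposes f)
b1 stroke→J2  (J2 flow already set via bond 2)
b4 stroke→J2  (1-jn J2 has f-setter on 2)
b0 stroke→J1  (GY1 both-in/both-out from 1)
b3 stroke→I1  (closing 1-jn rule on J1)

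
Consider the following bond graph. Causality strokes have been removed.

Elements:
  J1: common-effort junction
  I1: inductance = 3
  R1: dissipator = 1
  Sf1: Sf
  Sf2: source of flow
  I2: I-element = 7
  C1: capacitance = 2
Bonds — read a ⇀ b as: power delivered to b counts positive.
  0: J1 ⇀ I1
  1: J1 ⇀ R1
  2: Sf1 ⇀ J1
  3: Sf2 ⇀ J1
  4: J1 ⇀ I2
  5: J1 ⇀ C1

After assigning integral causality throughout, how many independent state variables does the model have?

#2 |Sf1  (source Sf1 imposes f)
#3 |Sf2  (Sf2 (Sf) sets flow on bond)
#0 |I1  (I1: I, integral causality)
#4 |I2  (prefer integral on I2)
#5 |J1  (C1: C, integral causality)
#1 |R1  (0-jn J1 has e-setter on 5)

3  (C1, I1, I2 all integral)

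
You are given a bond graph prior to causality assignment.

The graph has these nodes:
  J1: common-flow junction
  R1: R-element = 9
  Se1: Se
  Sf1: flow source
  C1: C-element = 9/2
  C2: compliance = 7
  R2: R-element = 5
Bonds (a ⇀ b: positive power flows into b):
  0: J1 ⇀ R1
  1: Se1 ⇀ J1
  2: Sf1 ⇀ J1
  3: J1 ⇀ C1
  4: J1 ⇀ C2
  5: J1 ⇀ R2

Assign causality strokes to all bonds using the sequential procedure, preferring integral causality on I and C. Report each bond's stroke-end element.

b1 stroke→J1  (Se1 fixes effort; stroke away)
b2 stroke→Sf1  (source Sf1 imposes f)
b0 stroke→J1  (1-jn J1 has f-setter on 2)
b3 stroke→J1  (common-f at J1 fixed by 2)
b4 stroke→J1  (1-jn J1 has f-setter on 2)
b5 stroke→J1  (1-jn J1 has f-setter on 2)

b0 |J1
b1 |J1
b2 |Sf1
b3 |J1
b4 |J1
b5 |J1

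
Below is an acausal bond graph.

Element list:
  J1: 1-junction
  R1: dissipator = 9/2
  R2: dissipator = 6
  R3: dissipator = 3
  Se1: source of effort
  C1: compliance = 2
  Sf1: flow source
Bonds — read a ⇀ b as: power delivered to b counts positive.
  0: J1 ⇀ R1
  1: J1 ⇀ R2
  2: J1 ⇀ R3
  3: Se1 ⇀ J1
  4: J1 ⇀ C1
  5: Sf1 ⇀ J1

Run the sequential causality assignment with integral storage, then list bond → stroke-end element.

b0 |J1
b1 |J1
b2 |J1
b3 |J1
b4 |J1
b5 |Sf1

bond 3 stroke at J1  (Se1 fixes effort; stroke away)
bond 5 stroke at Sf1  (Sf1 fixes flow; stroke at Sf1)
bond 0 stroke at J1  (J1: bond 5 brought flow, rest push out)
bond 1 stroke at J1  (J1: bond 5 brought flow, rest push out)
bond 2 stroke at J1  (common-f at J1 fixed by 5)
bond 4 stroke at J1  (common-f at J1 fixed by 5)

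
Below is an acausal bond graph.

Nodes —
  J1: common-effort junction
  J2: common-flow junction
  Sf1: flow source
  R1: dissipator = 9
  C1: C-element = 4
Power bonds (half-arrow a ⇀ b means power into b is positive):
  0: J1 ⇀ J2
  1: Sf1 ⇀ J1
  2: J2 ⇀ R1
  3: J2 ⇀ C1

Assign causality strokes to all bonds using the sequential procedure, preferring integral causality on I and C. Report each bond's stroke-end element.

b0 →J1
b1 →Sf1
b2 →J2
b3 →J2

β1 stroke→Sf1  (source Sf1 imposes f)
β0 stroke→J1  (closing 0-jn rule on J1)
β2 stroke→J2  (1-jn J2 has f-setter on 0)
β3 stroke→J2  (common-f at J2 fixed by 0)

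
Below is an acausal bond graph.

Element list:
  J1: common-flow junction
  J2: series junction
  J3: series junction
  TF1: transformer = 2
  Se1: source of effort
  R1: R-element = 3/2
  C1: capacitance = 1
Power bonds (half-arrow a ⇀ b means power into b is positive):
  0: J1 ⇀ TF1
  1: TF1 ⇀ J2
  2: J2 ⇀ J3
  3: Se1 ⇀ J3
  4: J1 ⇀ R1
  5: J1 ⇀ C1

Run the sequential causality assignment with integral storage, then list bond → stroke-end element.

β0 stroke at J1
β1 stroke at TF1
β2 stroke at J2
β3 stroke at J3
β4 stroke at R1
β5 stroke at J1

#3 →J3  (source Se1 imposes e)
#2 →J2  (only one flow-in slot at J3)
#1 →TF1  (J2: last free bond brings flow in)
#0 →J1  (TF1 one-in-one-out from 1)
#5 →J1  (C1 outputs effort q/C1)
#4 →R1  (J1 needs exactly one f-in)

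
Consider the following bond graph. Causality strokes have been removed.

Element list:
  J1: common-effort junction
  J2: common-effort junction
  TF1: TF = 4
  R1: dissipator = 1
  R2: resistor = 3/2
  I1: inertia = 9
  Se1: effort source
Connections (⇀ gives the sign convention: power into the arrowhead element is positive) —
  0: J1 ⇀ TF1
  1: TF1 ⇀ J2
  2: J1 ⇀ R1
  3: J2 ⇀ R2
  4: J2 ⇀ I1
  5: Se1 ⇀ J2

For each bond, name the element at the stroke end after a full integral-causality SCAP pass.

#0 |J1
#1 |TF1
#2 |R1
#3 |R2
#4 |I1
#5 |J2

b5 stroke at J2  (Se1 fixes effort; stroke away)
b1 stroke at TF1  (J2 effort already set via bond 5)
b3 stroke at R2  (common-e at J2 fixed by 5)
b4 stroke at I1  (J2: bond 5 brought effort, rest push out)
b0 stroke at J1  (TF1 one-in-one-out from 1)
b2 stroke at R1  (common-e at J1 fixed by 0)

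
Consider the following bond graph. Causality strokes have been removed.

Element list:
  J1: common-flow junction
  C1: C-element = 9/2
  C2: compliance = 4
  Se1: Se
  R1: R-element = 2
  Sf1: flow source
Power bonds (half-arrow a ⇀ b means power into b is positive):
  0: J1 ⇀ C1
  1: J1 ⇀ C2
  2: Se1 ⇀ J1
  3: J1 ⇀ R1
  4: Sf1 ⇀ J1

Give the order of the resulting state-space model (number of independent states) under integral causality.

2  (C1, C2 all integral)

β2 →J1  (source Se1 imposes e)
β4 →Sf1  (Sf1 (Sf) sets flow on bond)
β0 →J1  (1-jn J1 has f-setter on 4)
β1 →J1  (1-jn J1 has f-setter on 4)
β3 →J1  (common-f at J1 fixed by 4)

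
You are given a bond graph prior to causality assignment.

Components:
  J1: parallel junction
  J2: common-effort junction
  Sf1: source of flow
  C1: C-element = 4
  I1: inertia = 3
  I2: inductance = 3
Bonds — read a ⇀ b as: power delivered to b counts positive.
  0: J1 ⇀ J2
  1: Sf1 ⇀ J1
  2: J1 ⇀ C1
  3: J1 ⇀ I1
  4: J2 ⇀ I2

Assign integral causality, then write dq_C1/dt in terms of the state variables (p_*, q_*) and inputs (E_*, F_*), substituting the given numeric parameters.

bond 1 |Sf1  (Sf1 fixes flow; stroke at Sf1)
bond 2 |J1  (C1: C, integral causality)
bond 0 |J2  (J1: bond 2 brought effort, rest push out)
bond 3 |I1  (0-jn J1 has e-setter on 2)
bond 4 |I2  (J2 effort already set via bond 0)

dq_C1/dt = F_Sf1 - p_I1/3 - p_I2/3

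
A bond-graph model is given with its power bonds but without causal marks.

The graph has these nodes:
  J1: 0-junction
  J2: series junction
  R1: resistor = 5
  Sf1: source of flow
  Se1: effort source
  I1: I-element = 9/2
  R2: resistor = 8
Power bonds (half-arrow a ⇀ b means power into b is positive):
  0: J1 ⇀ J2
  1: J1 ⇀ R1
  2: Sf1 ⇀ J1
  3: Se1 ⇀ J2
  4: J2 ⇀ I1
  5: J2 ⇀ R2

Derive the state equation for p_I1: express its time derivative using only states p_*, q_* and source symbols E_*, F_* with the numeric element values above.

dp_I1/dt = E_Se1 + 5*F_Sf1 - 26*p_I1/9

bond 2 stroke at Sf1  (Sf1: flow source, stroke at near end)
bond 3 stroke at J2  (Se1 fixes effort; stroke away)
bond 4 stroke at I1  (I1: I, integral causality)
bond 0 stroke at J2  (J2 flow already set via bond 4)
bond 5 stroke at J2  (J2: bond 4 brought flow, rest push out)
bond 1 stroke at J1  (J1: last free bond brings effort in)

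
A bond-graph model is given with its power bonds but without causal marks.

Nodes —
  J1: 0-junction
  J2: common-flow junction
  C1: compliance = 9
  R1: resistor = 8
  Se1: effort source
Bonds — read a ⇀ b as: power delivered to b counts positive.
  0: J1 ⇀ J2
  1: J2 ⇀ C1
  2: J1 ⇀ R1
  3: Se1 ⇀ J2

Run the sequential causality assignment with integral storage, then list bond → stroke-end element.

#0 stroke→J1
#1 stroke→J2
#2 stroke→R1
#3 stroke→J2

b3 |J2  (source Se1 imposes e)
b1 |J2  (C1 integral (e out))
b0 |J1  (closing 1-jn rule on J2)
b2 |R1  (common-e at J1 fixed by 0)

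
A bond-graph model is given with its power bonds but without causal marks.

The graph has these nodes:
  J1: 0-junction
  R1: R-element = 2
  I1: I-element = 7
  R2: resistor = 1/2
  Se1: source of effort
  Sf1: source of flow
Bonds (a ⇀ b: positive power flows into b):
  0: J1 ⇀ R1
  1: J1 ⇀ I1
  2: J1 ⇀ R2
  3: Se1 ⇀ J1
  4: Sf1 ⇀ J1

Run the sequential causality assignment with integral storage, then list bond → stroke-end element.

bond 0 stroke at R1
bond 1 stroke at I1
bond 2 stroke at R2
bond 3 stroke at J1
bond 4 stroke at Sf1

bond 3 stroke at J1  (Se1: effort source, stroke at far end)
bond 4 stroke at Sf1  (Sf1 fixes flow; stroke at Sf1)
bond 0 stroke at R1  (J1 effort already set via bond 3)
bond 1 stroke at I1  (J1 effort already set via bond 3)
bond 2 stroke at R2  (0-jn J1 has e-setter on 3)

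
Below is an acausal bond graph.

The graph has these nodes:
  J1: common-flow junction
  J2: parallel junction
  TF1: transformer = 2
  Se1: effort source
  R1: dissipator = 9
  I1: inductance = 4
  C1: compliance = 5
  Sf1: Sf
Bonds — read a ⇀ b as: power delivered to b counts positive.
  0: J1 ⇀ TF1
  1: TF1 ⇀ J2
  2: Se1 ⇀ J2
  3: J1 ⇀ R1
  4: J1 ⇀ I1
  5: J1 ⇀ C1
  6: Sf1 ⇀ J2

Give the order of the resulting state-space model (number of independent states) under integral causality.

β2 |J2  (Se1 (Se) sets effort on bond)
β6 |Sf1  (source Sf1 imposes f)
β1 |TF1  (J2: bond 2 brought effort, rest push out)
β0 |J1  (TF1: transformer flips bond 1)
β4 |I1  (prefer integral on I1)
β3 |J1  (common-f at J1 fixed by 4)
β5 |J1  (1-jn J1 has f-setter on 4)

2  (C1, I1 all integral)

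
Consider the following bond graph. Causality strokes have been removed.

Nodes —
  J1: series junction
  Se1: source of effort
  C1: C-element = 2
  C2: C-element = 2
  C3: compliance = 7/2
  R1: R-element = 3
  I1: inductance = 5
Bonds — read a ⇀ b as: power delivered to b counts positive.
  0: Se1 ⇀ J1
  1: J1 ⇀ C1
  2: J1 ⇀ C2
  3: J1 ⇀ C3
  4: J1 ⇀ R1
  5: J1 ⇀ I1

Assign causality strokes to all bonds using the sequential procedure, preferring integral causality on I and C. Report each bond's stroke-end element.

#0 stroke at J1  (Se1 (Se) sets effort on bond)
#1 stroke at J1  (C1 integral (e out))
#2 stroke at J1  (C2: C, integral causality)
#3 stroke at J1  (C3 outputs effort q/C3)
#5 stroke at I1  (prefer integral on I1)
#4 stroke at J1  (J1 flow already set via bond 5)

bond 0 |J1
bond 1 |J1
bond 2 |J1
bond 3 |J1
bond 4 |J1
bond 5 |I1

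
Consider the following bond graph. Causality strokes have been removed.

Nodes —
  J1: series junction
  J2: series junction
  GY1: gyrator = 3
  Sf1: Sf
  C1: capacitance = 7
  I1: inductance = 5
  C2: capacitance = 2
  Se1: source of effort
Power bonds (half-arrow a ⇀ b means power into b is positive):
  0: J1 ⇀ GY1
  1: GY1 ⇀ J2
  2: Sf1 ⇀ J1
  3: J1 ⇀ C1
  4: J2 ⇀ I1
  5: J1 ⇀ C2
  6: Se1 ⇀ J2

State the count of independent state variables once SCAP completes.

3  (C1, C2, I1 all integral)

bond 2 |Sf1  (Sf1: flow source, stroke at near end)
bond 6 |J2  (Se1: effort source, stroke at far end)
bond 0 |J1  (J1 flow already set via bond 2)
bond 3 |J1  (J1: bond 2 brought flow, rest push out)
bond 5 |J1  (1-jn J1 has f-setter on 2)
bond 1 |J2  (GY1 both-in/both-out from 0)
bond 4 |I1  (J2: last free bond brings flow in)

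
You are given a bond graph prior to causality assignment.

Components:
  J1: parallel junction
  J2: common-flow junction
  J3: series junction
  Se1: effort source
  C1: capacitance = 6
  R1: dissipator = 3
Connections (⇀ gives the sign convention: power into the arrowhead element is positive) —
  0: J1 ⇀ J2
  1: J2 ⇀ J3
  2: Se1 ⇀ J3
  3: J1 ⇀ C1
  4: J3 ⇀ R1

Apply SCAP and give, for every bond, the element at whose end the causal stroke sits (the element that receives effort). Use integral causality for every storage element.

bond 2 →J3  (Se1 (Se) sets effort on bond)
bond 3 →J1  (C1 outputs effort q/C1)
bond 0 →J2  (J1: bond 3 brought effort, rest push out)
bond 1 →J3  (J2: last free bond brings flow in)
bond 4 →R1  (J3: last free bond brings flow in)

β0 stroke→J2
β1 stroke→J3
β2 stroke→J3
β3 stroke→J1
β4 stroke→R1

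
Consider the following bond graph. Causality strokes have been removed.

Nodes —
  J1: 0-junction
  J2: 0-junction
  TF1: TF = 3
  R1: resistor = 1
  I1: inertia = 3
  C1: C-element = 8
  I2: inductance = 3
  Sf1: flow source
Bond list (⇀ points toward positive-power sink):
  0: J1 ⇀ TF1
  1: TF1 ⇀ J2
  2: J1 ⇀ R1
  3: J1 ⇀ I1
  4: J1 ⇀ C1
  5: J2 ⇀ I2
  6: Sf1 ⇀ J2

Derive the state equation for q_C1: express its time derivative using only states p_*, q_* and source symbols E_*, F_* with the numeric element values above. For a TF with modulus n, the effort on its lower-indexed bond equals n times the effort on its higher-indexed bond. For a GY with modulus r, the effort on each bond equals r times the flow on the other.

b6 stroke→Sf1  (Sf1 fixes flow; stroke at Sf1)
b3 stroke→I1  (I1 integral (f out))
b4 stroke→J1  (C1 integral (e out))
b0 stroke→TF1  (J1 effort already set via bond 4)
b2 stroke→R1  (common-e at J1 fixed by 4)
b1 stroke→J2  (TF1 one-in-one-out from 0)
b5 stroke→I2  (J2 effort already set via bond 1)

dq_C1/dt = F_Sf1/3 - p_I1/3 - p_I2/9 - q_C1/8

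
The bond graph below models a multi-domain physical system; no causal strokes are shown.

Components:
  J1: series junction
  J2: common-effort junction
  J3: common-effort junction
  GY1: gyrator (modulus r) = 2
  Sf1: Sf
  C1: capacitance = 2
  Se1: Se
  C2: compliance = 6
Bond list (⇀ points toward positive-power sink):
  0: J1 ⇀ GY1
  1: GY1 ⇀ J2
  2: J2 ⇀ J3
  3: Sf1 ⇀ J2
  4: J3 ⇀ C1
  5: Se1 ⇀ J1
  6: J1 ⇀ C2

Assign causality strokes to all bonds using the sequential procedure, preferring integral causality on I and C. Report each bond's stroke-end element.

#3 |Sf1  (source Sf1 imposes f)
#5 |J1  (source Se1 imposes e)
#4 |J3  (C1 outputs effort q/C1)
#2 |J2  (0-jn J3 has e-setter on 4)
#1 |GY1  (common-e at J2 fixed by 2)
#0 |GY1  (through GY1, causality inverts; strokes same side of GY1)
#6 |J1  (1-jn J1 has f-setter on 0)

b0 stroke→GY1
b1 stroke→GY1
b2 stroke→J2
b3 stroke→Sf1
b4 stroke→J3
b5 stroke→J1
b6 stroke→J1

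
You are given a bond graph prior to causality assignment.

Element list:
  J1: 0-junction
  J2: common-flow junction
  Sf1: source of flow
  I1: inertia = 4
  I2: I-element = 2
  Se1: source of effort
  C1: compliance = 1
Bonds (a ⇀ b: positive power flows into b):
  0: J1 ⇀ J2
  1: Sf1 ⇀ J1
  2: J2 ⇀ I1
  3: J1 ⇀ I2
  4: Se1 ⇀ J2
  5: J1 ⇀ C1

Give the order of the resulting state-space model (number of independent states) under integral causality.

#1 |Sf1  (source Sf1 imposes f)
#4 |J2  (Se1 (Se) sets effort on bond)
#2 |I1  (I1 outputs flow p/I1)
#0 |J2  (J2: bond 2 brought flow, rest push out)
#3 |I2  (I2: I, integral causality)
#5 |J1  (only one effort-in slot at J1)

3  (C1, I1, I2 all integral)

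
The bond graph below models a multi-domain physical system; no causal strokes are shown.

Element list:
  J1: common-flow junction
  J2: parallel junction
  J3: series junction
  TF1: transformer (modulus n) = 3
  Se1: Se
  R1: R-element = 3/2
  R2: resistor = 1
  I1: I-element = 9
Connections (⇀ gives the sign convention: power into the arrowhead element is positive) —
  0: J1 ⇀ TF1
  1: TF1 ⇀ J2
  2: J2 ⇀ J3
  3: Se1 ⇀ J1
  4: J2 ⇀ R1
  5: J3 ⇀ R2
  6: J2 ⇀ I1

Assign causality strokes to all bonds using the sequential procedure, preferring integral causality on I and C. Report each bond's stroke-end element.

b3 stroke at J1  (Se1 fixes effort; stroke away)
b0 stroke at TF1  (J1: last free bond brings flow in)
b1 stroke at J2  (through TF1, causality passes straight; one stroke at TF1)
b2 stroke at J3  (0-jn J2 has e-setter on 1)
b4 stroke at R1  (common-e at J2 fixed by 1)
b6 stroke at I1  (J2 effort already set via bond 1)
b5 stroke at R2  (closing 1-jn rule on J3)

bond 0 stroke→TF1
bond 1 stroke→J2
bond 2 stroke→J3
bond 3 stroke→J1
bond 4 stroke→R1
bond 5 stroke→R2
bond 6 stroke→I1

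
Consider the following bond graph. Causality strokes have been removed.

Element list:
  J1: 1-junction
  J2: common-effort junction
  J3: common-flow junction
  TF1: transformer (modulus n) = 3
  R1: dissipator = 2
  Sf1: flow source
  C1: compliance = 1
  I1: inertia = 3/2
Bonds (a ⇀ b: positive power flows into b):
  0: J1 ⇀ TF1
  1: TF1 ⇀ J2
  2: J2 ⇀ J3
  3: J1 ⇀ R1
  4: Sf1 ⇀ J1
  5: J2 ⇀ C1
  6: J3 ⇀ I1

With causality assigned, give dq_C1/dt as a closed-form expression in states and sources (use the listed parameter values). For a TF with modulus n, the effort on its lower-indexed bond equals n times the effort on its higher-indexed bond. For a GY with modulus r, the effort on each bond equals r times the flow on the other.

dq_C1/dt = 3*F_Sf1 - 2*p_I1/3

β4 |Sf1  (Sf1 (Sf) sets flow on bond)
β0 |J1  (J1 flow already set via bond 4)
β3 |J1  (common-f at J1 fixed by 4)
β1 |TF1  (through TF1, causality passes straight; one stroke at TF1)
β5 |J2  (C1: C, integral causality)
β2 |J3  (common-e at J2 fixed by 5)
β6 |I1  (J3: last free bond brings flow in)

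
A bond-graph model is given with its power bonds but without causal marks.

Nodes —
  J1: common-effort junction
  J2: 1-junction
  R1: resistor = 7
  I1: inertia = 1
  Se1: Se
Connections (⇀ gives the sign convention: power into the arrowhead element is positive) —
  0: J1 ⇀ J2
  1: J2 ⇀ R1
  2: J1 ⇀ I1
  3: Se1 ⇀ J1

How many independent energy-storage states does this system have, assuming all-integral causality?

1  (I1 all integral)

#3 stroke→J1  (Se1 fixes effort; stroke away)
#0 stroke→J2  (common-e at J1 fixed by 3)
#2 stroke→I1  (J1 effort already set via bond 3)
#1 stroke→R1  (closing 1-jn rule on J2)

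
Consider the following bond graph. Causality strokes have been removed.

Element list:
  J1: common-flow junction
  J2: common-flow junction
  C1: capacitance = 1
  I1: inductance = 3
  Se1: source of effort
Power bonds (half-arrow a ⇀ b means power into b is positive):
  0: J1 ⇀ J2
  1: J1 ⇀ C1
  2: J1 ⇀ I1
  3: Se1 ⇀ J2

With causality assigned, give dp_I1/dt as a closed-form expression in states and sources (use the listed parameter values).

#3 |J2  (Se1 (Se) sets effort on bond)
#0 |J1  (J2: last free bond brings flow in)
#1 |J1  (C1 integral (e out))
#2 |I1  (only one flow-in slot at J1)

dp_I1/dt = E_Se1 - q_C1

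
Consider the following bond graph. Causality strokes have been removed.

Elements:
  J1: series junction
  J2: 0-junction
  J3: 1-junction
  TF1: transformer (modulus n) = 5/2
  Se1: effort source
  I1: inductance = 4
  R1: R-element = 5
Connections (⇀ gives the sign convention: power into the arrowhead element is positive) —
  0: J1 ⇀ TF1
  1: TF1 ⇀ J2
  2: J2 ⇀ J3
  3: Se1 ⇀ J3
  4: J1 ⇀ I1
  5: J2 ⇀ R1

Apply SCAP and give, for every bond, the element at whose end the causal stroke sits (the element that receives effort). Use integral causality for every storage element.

b0 |J1
b1 |TF1
b2 |J2
b3 |J3
b4 |I1
b5 |R1

#3 stroke→J3  (Se1 (Se) sets effort on bond)
#2 stroke→J2  (J3: last free bond brings flow in)
#1 stroke→TF1  (J2: bond 2 brought effort, rest push out)
#5 stroke→R1  (common-e at J2 fixed by 2)
#0 stroke→J1  (TF TF1: opposite of bond 1)
#4 stroke→I1  (only one flow-in slot at J1)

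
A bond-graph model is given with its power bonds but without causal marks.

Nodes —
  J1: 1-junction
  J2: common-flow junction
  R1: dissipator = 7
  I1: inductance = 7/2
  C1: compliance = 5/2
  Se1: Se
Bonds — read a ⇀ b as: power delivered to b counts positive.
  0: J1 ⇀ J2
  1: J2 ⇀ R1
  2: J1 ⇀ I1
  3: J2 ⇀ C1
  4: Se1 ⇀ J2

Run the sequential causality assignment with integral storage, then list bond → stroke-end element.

bond 0 stroke at J1
bond 1 stroke at J2
bond 2 stroke at I1
bond 3 stroke at J2
bond 4 stroke at J2

b4 |J2  (Se1: effort source, stroke at far end)
b2 |I1  (I1: I, integral causality)
b0 |J1  (J1 flow already set via bond 2)
b1 |J2  (J2 flow already set via bond 0)
b3 |J2  (1-jn J2 has f-setter on 0)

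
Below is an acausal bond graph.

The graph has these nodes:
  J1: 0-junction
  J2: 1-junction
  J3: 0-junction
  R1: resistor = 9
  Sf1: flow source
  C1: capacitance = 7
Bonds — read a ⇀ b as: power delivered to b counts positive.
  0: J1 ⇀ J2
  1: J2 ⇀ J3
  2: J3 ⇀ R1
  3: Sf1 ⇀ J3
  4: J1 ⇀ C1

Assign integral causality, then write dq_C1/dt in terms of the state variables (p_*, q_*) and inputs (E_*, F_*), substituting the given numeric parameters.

dq_C1/dt = F_Sf1 - q_C1/63

#3 |Sf1  (Sf1 (Sf) sets flow on bond)
#4 |J1  (C1 integral (e out))
#0 |J2  (common-e at J1 fixed by 4)
#1 |J3  (only one flow-in slot at J2)
#2 |R1  (J3 effort already set via bond 1)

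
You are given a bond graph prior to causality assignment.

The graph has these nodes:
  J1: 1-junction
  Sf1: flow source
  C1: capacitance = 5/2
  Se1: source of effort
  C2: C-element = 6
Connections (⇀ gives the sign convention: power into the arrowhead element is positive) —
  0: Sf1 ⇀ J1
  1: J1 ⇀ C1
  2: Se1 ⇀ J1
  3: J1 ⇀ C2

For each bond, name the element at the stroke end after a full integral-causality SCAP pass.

β0 stroke at Sf1  (Sf1 fixes flow; stroke at Sf1)
β2 stroke at J1  (Se1: effort source, stroke at far end)
β1 stroke at J1  (J1 flow already set via bond 0)
β3 stroke at J1  (J1: bond 0 brought flow, rest push out)

bond 0 →Sf1
bond 1 →J1
bond 2 →J1
bond 3 →J1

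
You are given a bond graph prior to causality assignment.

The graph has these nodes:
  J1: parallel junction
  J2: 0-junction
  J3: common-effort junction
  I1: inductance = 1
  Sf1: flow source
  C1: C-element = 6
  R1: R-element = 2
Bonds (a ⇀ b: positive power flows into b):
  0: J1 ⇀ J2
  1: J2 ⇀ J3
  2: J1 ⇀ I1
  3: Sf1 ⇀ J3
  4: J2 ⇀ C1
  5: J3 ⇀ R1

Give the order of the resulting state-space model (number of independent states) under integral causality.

β3 stroke→Sf1  (source Sf1 imposes f)
β2 stroke→I1  (I1: I, integral causality)
β0 stroke→J1  (J1 needs exactly one e-in)
β4 stroke→J2  (C1: C, integral causality)
β1 stroke→J3  (J2: bond 4 brought effort, rest push out)
β5 stroke→R1  (J3: bond 1 brought effort, rest push out)

2  (C1, I1 all integral)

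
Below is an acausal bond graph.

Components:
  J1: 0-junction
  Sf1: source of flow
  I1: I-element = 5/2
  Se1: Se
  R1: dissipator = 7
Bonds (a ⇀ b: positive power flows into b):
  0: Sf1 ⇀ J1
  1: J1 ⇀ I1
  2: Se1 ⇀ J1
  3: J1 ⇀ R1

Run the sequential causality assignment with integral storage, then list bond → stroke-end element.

β0 |Sf1  (Sf1 (Sf) sets flow on bond)
β2 |J1  (Se1: effort source, stroke at far end)
β1 |I1  (0-jn J1 has e-setter on 2)
β3 |R1  (J1 effort already set via bond 2)

bond 0 |Sf1
bond 1 |I1
bond 2 |J1
bond 3 |R1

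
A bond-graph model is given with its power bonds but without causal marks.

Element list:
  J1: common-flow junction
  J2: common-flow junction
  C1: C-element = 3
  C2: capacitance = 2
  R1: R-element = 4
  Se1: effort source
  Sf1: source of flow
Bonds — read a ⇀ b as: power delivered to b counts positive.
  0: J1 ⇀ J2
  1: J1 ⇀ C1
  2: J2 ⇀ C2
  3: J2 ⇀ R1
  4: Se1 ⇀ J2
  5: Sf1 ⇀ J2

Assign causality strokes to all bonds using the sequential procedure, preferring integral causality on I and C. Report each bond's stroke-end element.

b4 |J2  (source Se1 imposes e)
b5 |Sf1  (Sf1 fixes flow; stroke at Sf1)
b0 |J2  (J2 flow already set via bond 5)
b2 |J2  (J2: bond 5 brought flow, rest push out)
b3 |J2  (J2: bond 5 brought flow, rest push out)
b1 |J1  (1-jn J1 has f-setter on 0)

b0 stroke→J2
b1 stroke→J1
b2 stroke→J2
b3 stroke→J2
b4 stroke→J2
b5 stroke→Sf1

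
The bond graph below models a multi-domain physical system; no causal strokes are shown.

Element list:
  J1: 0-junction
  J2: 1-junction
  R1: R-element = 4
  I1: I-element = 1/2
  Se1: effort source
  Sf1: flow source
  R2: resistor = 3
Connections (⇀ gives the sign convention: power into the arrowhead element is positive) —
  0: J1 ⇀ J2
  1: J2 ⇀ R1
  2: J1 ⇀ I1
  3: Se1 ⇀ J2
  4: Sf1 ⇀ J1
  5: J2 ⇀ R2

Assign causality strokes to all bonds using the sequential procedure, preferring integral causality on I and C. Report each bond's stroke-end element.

bond 3 →J2  (Se1 fixes effort; stroke away)
bond 4 →Sf1  (source Sf1 imposes f)
bond 2 →I1  (I1: I, integral causality)
bond 0 →J1  (J1 needs exactly one e-in)
bond 1 →J2  (J2: bond 0 brought flow, rest push out)
bond 5 →J2  (J2: bond 0 brought flow, rest push out)

bond 0 |J1
bond 1 |J2
bond 2 |I1
bond 3 |J2
bond 4 |Sf1
bond 5 |J2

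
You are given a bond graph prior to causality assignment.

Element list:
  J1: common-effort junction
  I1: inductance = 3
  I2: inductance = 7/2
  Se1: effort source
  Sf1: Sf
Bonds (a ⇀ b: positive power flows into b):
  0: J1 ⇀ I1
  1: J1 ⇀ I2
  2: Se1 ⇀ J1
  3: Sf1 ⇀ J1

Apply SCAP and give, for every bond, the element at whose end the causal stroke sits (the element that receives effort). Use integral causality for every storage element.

b2 |J1  (Se1 (Se) sets effort on bond)
b3 |Sf1  (Sf1 (Sf) sets flow on bond)
b0 |I1  (common-e at J1 fixed by 2)
b1 |I2  (0-jn J1 has e-setter on 2)

β0 stroke→I1
β1 stroke→I2
β2 stroke→J1
β3 stroke→Sf1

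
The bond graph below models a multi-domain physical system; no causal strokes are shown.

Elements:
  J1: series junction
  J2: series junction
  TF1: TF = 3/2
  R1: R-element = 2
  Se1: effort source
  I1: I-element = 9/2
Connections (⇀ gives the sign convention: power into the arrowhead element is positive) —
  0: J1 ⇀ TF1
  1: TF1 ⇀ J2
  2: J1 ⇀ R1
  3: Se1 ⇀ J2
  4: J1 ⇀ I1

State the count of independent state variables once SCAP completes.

β3 stroke→J2  (Se1 fixes effort; stroke away)
β1 stroke→TF1  (J2: last free bond brings flow in)
β0 stroke→J1  (TF1: transformer flips bond 1)
β4 stroke→I1  (I1 integral (f out))
β2 stroke→J1  (J1: bond 4 brought flow, rest push out)

1  (I1 all integral)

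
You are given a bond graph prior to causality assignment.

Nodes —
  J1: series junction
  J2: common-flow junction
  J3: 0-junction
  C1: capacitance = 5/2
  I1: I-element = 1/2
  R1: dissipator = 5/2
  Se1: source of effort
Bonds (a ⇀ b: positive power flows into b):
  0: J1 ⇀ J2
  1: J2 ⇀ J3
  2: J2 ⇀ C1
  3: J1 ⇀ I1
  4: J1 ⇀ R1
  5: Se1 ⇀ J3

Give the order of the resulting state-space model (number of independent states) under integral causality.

bond 5 |J3  (source Se1 imposes e)
bond 1 |J2  (0-jn J3 has e-setter on 5)
bond 2 |J2  (C1: C, integral causality)
bond 0 |J1  (closing 1-jn rule on J2)
bond 3 |I1  (prefer integral on I1)
bond 4 |J1  (J1 flow already set via bond 3)

2  (C1, I1 all integral)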